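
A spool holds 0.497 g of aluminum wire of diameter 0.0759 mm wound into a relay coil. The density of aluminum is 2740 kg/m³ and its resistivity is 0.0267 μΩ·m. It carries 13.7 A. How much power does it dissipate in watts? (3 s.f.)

ρ = 0.0267 μΩ·m = 2.67×10^-8 Ω·m
A = π(d/2)² = π(3.7950e-05 m)² = 4.5245e-09 m²
L = m/(density·A) = 4.970×10^-4/(2740×4.5245e-09) = 40.09 m
R = ρL/A = (2.67×10^-8)(40.09)/(4.5245e-09) = 236.6 Ω
P = I²R = (13.7)² × 236.6 = 44400 W

44400 W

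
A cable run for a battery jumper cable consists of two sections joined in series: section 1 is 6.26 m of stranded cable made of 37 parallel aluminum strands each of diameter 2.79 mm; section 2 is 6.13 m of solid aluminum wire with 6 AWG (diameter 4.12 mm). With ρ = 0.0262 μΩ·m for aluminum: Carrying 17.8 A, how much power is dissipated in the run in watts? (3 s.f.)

4.05 W

ρ = 0.0262 μΩ·m = 2.62×10^-8 Ω·m
Section 1: A_strand = π(1.3950e-03)² = 6.114e-06 m²; R₁ = ρL/(N·A_s) = (2.62×10^-8)(6.26)/(37×6.114e-06) = 7.251×10^-4 Ω
Section 2: A = π(4.12/2 mm)² = π(2.0600e-03 m)² = 1.333e-05 m²
R₂ = (2.62×10^-8)(6.13)/(1.333e-05) = 0.01205 Ω
R = R₁ + R₂ = 0.01277 Ω
P = I²R = (17.8)² × 0.01277 = 4.05 W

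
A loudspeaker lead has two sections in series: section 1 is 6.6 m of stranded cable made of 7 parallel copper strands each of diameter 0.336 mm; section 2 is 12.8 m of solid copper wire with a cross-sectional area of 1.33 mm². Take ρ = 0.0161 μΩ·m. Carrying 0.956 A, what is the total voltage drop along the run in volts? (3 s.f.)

0.312 V

ρ = 0.0161 μΩ·m = 1.61×10^-8 Ω·m
Section 1: A_strand = π(1.6800e-04)² = 8.867e-08 m²; R₁ = ρL/(N·A_s) = (1.61×10^-8)(6.6)/(7×8.867e-08) = 0.1712 Ω
Section 2: A = 1.33 mm² = 1.330e-06 m²
R₂ = (1.61×10^-8)(12.8)/(1.330e-06) = 0.1549 Ω
R = R₁ + R₂ = 0.3261 Ω
V = IR = 0.956 × 0.3261 = 0.312 V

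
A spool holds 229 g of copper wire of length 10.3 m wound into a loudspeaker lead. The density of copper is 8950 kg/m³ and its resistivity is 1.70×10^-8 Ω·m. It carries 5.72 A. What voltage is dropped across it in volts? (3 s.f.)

A = m/(density·L) = 0.229/(8950×10.3) = 2.4841e-06 m²
R = ρL/A = (1.70×10^-8)(10.3)/(2.4841e-06) = 0.07049 Ω
V = IR = 5.72 × 0.07049 = 0.403 V

0.403 V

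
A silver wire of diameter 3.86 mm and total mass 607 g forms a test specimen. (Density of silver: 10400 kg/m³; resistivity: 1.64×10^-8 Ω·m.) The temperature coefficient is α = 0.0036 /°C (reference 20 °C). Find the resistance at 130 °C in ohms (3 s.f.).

A = π(d/2)² = π(1.9300e-03 m)² = 1.1702e-05 m²
L = m/(density·A) = 0.607/(10400×1.1702e-05) = 4.988 m
R = ρL/A = (1.64×10^-8)(4.988)/(1.1702e-05) = 0.00699 Ω
R(130 °C) = 0.00699 × (1 + 0.0036×110) = 0.00976 Ω

0.00976 Ω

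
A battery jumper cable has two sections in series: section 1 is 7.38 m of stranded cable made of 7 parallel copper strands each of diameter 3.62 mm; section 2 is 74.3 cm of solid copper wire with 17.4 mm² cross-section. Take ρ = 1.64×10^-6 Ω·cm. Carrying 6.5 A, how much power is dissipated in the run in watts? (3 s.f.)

ρ = 1.64×10^-6 Ω·cm = 1.64×10^-8 Ω·m
Section 1: A_strand = π(1.8100e-03)² = 1.029e-05 m²; R₁ = ρL/(N·A_s) = (1.64×10^-8)(7.38)/(7×1.029e-05) = 0.00168 Ω
Section 2: A = 17.4 mm² = 1.740e-05 m²
R₂ = (1.64×10^-8)(0.743)/(1.740e-05) = 7.003×10^-4 Ω
R = R₁ + R₂ = 0.00238 Ω
P = I²R = (6.5)² × 0.00238 = 0.101 W

0.101 W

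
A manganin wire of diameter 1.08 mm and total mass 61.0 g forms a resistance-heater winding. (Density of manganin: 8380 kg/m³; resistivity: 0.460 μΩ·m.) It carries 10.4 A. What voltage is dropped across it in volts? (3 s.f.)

41.5 V

ρ = 0.460 μΩ·m = 4.60×10^-7 Ω·m
A = π(d/2)² = π(5.4000e-04 m)² = 9.1609e-07 m²
L = m/(density·A) = 0.061/(8380×9.1609e-07) = 7.946 m
R = ρL/A = (4.60×10^-7)(7.946)/(9.1609e-07) = 3.99 Ω
V = IR = 10.4 × 3.99 = 41.5 V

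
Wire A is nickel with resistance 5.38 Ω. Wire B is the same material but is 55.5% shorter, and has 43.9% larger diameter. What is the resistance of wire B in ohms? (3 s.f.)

1.16 Ω

R ∝ L/d², so R_B/R_A = (1 − 55.5/100) × (1 + 43.9/100)⁻²
= 0.445 × 0.4829 = 0.2149
R_B = 0.2149 × 5.38 = 1.16 Ω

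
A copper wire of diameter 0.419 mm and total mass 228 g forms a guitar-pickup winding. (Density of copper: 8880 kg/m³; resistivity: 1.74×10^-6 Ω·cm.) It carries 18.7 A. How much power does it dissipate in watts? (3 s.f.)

8220 W

ρ = 1.74×10^-6 Ω·cm = 1.74×10^-8 Ω·m
A = π(d/2)² = π(2.0950e-04 m)² = 1.3789e-07 m²
L = m/(density·A) = 0.228/(8880×1.3789e-07) = 186.2 m
R = ρL/A = (1.74×10^-8)(186.2)/(1.3789e-07) = 23.5 Ω
P = I²R = (18.7)² × 23.5 = 8220 W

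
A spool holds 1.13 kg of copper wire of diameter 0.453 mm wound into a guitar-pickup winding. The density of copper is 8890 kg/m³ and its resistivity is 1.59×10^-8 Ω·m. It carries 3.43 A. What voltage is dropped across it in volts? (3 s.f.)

A = π(d/2)² = π(2.2650e-04 m)² = 1.6117e-07 m²
L = m/(density·A) = 1.13/(8890×1.6117e-07) = 788.7 m
R = ρL/A = (1.59×10^-8)(788.7)/(1.6117e-07) = 77.8 Ω
V = IR = 3.43 × 77.8 = 267 V

267 V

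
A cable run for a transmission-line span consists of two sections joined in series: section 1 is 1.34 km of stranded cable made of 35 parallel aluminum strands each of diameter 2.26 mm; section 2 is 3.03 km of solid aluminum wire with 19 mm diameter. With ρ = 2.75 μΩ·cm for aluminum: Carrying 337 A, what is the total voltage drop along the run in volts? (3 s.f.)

ρ = 2.75 μΩ·cm = 2.75×10^-8 Ω·m
Section 1: A_strand = π(1.1300e-03)² = 4.011e-06 m²; R₁ = ρL/(N·A_s) = (2.75×10^-8)(1340)/(35×4.011e-06) = 0.2625 Ω
Section 2: A = π(d/2)² = π(9.5000e-03 m)² = 2.835e-04 m²
R₂ = (2.75×10^-8)(3030)/(2.835e-04) = 0.2939 Ω
R = R₁ + R₂ = 0.5563 Ω
V = IR = 337 × 0.5563 = 187 V

187 V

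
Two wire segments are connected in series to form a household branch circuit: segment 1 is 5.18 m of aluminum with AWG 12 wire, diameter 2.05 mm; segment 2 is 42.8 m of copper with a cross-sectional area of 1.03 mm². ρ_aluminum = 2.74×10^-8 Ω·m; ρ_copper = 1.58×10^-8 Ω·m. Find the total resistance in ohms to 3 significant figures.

0.700 Ω

Segment 1: A = π(2.05/2 mm)² = π(1.0250e-03 m)² = 3.301e-06 m²
R₁ = ρL/A = (2.74×10^-8)(5.18)/(3.301e-06) = 0.043 Ω
Segment 2: A = 1.03 mm² = 1.030e-06 m²
R₂ = (1.58×10^-8)(42.8)/(1.030e-06) = 0.6565 Ω
R = R₁ + R₂ = 0.700 Ω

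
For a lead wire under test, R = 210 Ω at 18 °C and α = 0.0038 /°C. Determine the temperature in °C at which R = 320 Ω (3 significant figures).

156 °C

R = R₀(1 + α(T − T₀)) ⇒ T = T₀ + (R/R₀ − 1)/α
T = 18 + (320/210 − 1)/0.0038 = 18 + (0.5238)/0.0038 = 156 °C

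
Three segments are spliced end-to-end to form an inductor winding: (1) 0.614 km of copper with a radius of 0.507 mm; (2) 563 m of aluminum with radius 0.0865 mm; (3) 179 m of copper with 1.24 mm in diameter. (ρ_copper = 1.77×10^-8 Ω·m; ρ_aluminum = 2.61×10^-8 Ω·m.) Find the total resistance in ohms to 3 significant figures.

641 Ω

Seg 1: A = πr² = π(5.0700e-04 m)² = 8.075e-07 m²
R_1 = (1.77×10^-8)(614)/(8.075e-07) = 13.46 Ω
Seg 2: A = πr² = π(8.6500e-05 m)² = 2.351e-08 m²
R_2 = (2.61×10^-8)(563)/(2.351e-08) = 625.1 Ω
Seg 3: A = π(d/2)² = π(6.2000e-04 m)² = 1.208e-06 m²
R_3 = (1.77×10^-8)(179)/(1.208e-06) = 2.624 Ω
R_total = R_1 + R_2 + R_3 = 641 Ω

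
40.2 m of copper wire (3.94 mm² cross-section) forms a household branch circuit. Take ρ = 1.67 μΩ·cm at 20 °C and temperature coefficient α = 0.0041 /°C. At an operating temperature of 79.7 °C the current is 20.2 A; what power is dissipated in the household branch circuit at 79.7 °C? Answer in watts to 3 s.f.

86.5 W

ρ = 1.67 μΩ·cm = 1.67×10^-8 Ω·m
A = 3.94 mm² = 3.940e-06 m²
R₍20₎ = ρL/A = (1.67×10^-8)(40.2)/(3.940e-06) = 0.1704 Ω
R₍79.7₎ = R₍20₎(1 + αΔT) = 0.1704 × (1 + 0.0041×59.7) = 0.2121 Ω
P = I²R = (20.2)² × 0.2121 = 86.5 W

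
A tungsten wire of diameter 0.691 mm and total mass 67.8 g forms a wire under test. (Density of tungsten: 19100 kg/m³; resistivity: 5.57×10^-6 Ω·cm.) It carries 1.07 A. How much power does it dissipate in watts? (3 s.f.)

ρ = 5.57×10^-6 Ω·cm = 5.57×10^-8 Ω·m
A = π(d/2)² = π(3.4550e-04 m)² = 3.7501e-07 m²
L = m/(density·A) = 0.0678/(19100×3.7501e-07) = 9.466 m
R = ρL/A = (5.57×10^-8)(9.466)/(3.7501e-07) = 1.406 Ω
P = I²R = (1.07)² × 1.406 = 1.61 W

1.61 W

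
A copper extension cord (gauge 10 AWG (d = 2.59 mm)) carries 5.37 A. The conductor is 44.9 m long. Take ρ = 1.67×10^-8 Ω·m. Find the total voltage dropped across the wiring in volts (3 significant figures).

A = π(2.59/2 mm)² = π(1.2950e-03 m)² = 5.269e-06 m²
R = ρL/A = (1.67×10^-8)(44.9)/(5.269e-06) = 0.1423 Ω
V = IR = 5.37 × 0.1423 = 0.764 V

0.764 V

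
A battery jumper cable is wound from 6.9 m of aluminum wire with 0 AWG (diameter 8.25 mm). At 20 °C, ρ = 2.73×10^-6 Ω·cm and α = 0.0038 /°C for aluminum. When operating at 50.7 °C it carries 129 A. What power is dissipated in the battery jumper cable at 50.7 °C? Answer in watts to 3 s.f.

65.5 W

ρ = 2.73×10^-6 Ω·cm = 2.73×10^-8 Ω·m
A = π(8.25/2 mm)² = π(4.1250e-03 m)² = 5.346e-05 m²
R₍20₎ = ρL/A = (2.73×10^-8)(6.9)/(5.346e-05) = 0.003524 Ω
R₍50.7₎ = R₍20₎(1 + αΔT) = 0.003524 × (1 + 0.0038×30.7) = 0.003935 Ω
P = I²R = (129)² × 0.003935 = 65.5 W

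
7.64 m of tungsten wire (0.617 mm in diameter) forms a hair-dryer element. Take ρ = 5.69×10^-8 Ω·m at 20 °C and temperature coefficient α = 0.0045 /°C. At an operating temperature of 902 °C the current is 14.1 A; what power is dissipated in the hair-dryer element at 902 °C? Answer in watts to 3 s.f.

A = π(d/2)² = π(3.0850e-04 m)² = 2.990e-07 m²
R₍20₎ = ρL/A = (5.69×10^-8)(7.64)/(2.990e-07) = 1.454 Ω
R₍902₎ = R₍20₎(1 + αΔT) = 1.454 × (1 + 0.0045×882) = 7.225 Ω
P = I²R = (14.1)² × 7.225 = 1440 W

1440 W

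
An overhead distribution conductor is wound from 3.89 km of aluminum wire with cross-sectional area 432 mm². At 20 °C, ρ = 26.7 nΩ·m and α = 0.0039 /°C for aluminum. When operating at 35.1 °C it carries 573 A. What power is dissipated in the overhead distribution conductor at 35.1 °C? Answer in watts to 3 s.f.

83600 W

ρ = 26.7 nΩ·m = 2.67×10^-8 Ω·m
A = 432 mm² = 4.320e-04 m²
R₍20₎ = ρL/A = (2.67×10^-8)(3890)/(4.320e-04) = 0.2404 Ω
R₍35.1₎ = R₍20₎(1 + αΔT) = 0.2404 × (1 + 0.0039×15.1) = 0.2546 Ω
P = I²R = (573)² × 0.2546 = 83600 W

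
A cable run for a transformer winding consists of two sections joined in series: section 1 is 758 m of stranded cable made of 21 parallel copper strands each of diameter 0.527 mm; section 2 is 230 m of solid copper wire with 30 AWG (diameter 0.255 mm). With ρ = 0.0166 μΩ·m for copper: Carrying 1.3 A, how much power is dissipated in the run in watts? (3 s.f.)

131 W

ρ = 0.0166 μΩ·m = 1.66×10^-8 Ω·m
Section 1: A_strand = π(2.6350e-04)² = 2.181e-07 m²; R₁ = ρL/(N·A_s) = (1.66×10^-8)(758)/(21×2.181e-07) = 2.747 Ω
Section 2: A = π(0.255/2 mm)² = π(1.2750e-04 m)² = 5.107e-08 m²
R₂ = (1.66×10^-8)(230)/(5.107e-08) = 74.76 Ω
R = R₁ + R₂ = 77.51 Ω
P = I²R = (1.3)² × 77.51 = 131 W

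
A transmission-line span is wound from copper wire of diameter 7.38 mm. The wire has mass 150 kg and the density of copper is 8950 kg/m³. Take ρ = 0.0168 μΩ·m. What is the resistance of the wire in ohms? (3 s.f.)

ρ = 0.0168 μΩ·m = 1.68×10^-8 Ω·m
A = π(d/2)² = π(3.6900e-03 m)² = 4.2776e-05 m²
L = m/(density·A) = 150/(8950×4.2776e-05) = 391.8 m
R = ρL/A = (1.68×10^-8)(391.8)/(4.2776e-05) = 0.154 Ω

0.154 Ω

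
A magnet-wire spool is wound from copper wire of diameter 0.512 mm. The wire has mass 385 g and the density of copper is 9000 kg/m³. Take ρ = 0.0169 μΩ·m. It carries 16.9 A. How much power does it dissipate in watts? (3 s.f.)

ρ = 0.0169 μΩ·m = 1.69×10^-8 Ω·m
A = π(d/2)² = π(2.5600e-04 m)² = 2.0589e-07 m²
L = m/(density·A) = 0.385/(9000×2.0589e-07) = 207.8 m
R = ρL/A = (1.69×10^-8)(207.8)/(2.0589e-07) = 17.05 Ω
P = I²R = (16.9)² × 17.05 = 4870 W

4870 W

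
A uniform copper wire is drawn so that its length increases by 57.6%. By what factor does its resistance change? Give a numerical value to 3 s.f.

2.48

k = 1 + 57.6/100 = 1.576; volume constant ⇒ A' = A/k, so R' = k²R.
Factor = 2.48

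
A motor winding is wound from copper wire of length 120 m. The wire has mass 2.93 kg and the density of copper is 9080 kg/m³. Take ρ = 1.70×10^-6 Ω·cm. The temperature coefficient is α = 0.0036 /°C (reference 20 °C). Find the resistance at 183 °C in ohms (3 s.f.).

1.20 Ω

ρ = 1.70×10^-6 Ω·cm = 1.70×10^-8 Ω·m
A = m/(density·L) = 2.93/(9080×120) = 2.6891e-06 m²
R = ρL/A = (1.70×10^-8)(120)/(2.6891e-06) = 0.7586 Ω
R(183 °C) = 0.7586 × (1 + 0.0036×163) = 1.20 Ω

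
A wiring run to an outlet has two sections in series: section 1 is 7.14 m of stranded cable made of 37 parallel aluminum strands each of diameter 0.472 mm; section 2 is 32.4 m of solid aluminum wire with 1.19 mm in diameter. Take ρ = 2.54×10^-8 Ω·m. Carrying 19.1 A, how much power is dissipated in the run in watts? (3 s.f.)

Section 1: A_strand = π(2.3600e-04)² = 1.750e-07 m²; R₁ = ρL/(N·A_s) = (2.54×10^-8)(7.14)/(37×1.750e-07) = 0.02801 Ω
Section 2: A = π(d/2)² = π(5.9500e-04 m)² = 1.112e-06 m²
R₂ = (2.54×10^-8)(32.4)/(1.112e-06) = 0.7399 Ω
R = R₁ + R₂ = 0.768 Ω
P = I²R = (19.1)² × 0.768 = 280 W

280 W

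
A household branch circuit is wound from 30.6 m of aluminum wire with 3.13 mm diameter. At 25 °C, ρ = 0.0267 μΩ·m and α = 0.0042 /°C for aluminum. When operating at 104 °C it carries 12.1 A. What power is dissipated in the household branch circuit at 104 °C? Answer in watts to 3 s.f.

20.7 W

ρ = 0.0267 μΩ·m = 2.67×10^-8 Ω·m
A = π(d/2)² = π(1.5650e-03 m)² = 7.694e-06 m²
R₍25₎ = ρL/A = (2.67×10^-8)(30.6)/(7.694e-06) = 0.1062 Ω
R₍104₎ = R₍25₎(1 + αΔT) = 0.1062 × (1 + 0.0042×79) = 0.1414 Ω
P = I²R = (12.1)² × 0.1414 = 20.7 W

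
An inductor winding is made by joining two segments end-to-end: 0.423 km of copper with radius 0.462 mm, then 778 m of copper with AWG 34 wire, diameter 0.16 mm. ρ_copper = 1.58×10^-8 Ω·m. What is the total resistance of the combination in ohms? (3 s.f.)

Segment 1: A = πr² = π(4.6200e-04 m)² = 6.706e-07 m²
R₁ = ρL/A = (1.58×10^-8)(423)/(6.706e-07) = 9.967 Ω
Segment 2: A = π(0.16/2 mm)² = π(8.0000e-05 m)² = 2.011e-08 m²
R₂ = (1.58×10^-8)(778)/(2.011e-08) = 611.4 Ω
R = R₁ + R₂ = 621 Ω

621 Ω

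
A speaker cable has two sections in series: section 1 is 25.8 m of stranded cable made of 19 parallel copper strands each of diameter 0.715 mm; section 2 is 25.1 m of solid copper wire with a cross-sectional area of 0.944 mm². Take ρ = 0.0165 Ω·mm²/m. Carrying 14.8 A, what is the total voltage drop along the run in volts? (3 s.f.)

ρ = 0.0165 Ω·mm²/m = 1.65×10^-8 Ω·m
Section 1: A_strand = π(3.5750e-04)² = 4.015e-07 m²; R₁ = ρL/(N·A_s) = (1.65×10^-8)(25.8)/(19×4.015e-07) = 0.0558 Ω
Section 2: A = 0.944 mm² = 9.440e-07 m²
R₂ = (1.65×10^-8)(25.1)/(9.440e-07) = 0.4387 Ω
R = R₁ + R₂ = 0.4945 Ω
V = IR = 14.8 × 0.4945 = 7.32 V

7.32 V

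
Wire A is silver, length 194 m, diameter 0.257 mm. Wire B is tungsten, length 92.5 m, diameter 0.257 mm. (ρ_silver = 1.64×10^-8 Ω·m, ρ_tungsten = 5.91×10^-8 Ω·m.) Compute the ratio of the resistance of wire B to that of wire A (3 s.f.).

1.72

R ∝ ρL/d², so R_B/R_A = (ρ_B/ρ_A) × (L_B/L_A)
= (5.91×10^-8/1.64×10^-8) × (92.5/194) = 1.72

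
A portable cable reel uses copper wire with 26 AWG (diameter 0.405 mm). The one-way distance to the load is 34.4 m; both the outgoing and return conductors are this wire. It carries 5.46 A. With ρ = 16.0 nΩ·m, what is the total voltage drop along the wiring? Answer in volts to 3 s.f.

46.7 V

ρ = 16.0 nΩ·m = 1.60×10^-8 Ω·m
A = π(0.405/2 mm)² = π(2.0250e-04 m)² = 1.288e-07 m²
Total conductor length (both ways) L = 2 × 34.4 = 68.8 m
R = ρL/A = (1.60×10^-8)(68.8)/(1.288e-07) = 8.545 Ω
V = IR = 5.46 × 8.545 = 46.7 V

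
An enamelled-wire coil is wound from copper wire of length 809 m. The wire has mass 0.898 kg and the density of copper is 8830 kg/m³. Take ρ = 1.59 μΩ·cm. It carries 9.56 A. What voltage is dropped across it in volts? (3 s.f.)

978 V

ρ = 1.59 μΩ·cm = 1.59×10^-8 Ω·m
A = m/(density·L) = 0.898/(8830×809) = 1.2571e-07 m²
R = ρL/A = (1.59×10^-8)(809)/(1.2571e-07) = 102.3 Ω
V = IR = 9.56 × 102.3 = 978 V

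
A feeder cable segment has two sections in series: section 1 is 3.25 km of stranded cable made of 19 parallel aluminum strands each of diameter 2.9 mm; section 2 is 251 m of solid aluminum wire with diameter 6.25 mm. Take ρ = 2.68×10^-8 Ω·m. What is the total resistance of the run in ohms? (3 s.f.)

Section 1: A_strand = π(1.4500e-03)² = 6.605e-06 m²; R₁ = ρL/(N·A_s) = (2.68×10^-8)(3250)/(19×6.605e-06) = 0.694 Ω
Section 2: A = π(d/2)² = π(3.1250e-03 m)² = 3.068e-05 m²
R₂ = (2.68×10^-8)(251)/(3.068e-05) = 0.2193 Ω
R = R₁ + R₂ = 0.913 Ω

0.913 Ω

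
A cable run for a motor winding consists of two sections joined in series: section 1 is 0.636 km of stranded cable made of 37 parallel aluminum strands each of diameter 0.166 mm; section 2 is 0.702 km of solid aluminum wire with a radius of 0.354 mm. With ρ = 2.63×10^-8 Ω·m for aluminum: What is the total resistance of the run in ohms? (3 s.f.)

67.8 Ω

Section 1: A_strand = π(8.3000e-05)² = 2.164e-08 m²; R₁ = ρL/(N·A_s) = (2.63×10^-8)(636)/(37×2.164e-08) = 20.89 Ω
Section 2: A = πr² = π(3.5400e-04 m)² = 3.937e-07 m²
R₂ = (2.63×10^-8)(702)/(3.937e-07) = 46.9 Ω
R = R₁ + R₂ = 67.8 Ω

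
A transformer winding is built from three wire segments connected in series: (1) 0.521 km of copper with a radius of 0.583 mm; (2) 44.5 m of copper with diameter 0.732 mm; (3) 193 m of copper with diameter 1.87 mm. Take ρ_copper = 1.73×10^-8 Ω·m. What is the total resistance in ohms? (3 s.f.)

11.5 Ω

Seg 1: A = πr² = π(5.8300e-04 m)² = 1.068e-06 m²
R_1 = (1.73×10^-8)(521)/(1.068e-06) = 8.441 Ω
Seg 2: A = π(d/2)² = π(3.6600e-04 m)² = 4.208e-07 m²
R_2 = (1.73×10^-8)(44.5)/(4.208e-07) = 1.829 Ω
Seg 3: A = π(d/2)² = π(9.3500e-04 m)² = 2.746e-06 m²
R_3 = (1.73×10^-8)(193)/(2.746e-06) = 1.216 Ω
R_total = R_1 + R_2 + R_3 = 11.5 Ω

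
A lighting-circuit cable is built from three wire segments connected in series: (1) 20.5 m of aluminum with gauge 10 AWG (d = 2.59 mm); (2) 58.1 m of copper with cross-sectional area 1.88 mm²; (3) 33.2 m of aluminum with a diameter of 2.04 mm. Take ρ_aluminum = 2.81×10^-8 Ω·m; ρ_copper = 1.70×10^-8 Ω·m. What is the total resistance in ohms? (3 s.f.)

0.920 Ω

Seg 1: A = π(2.59/2 mm)² = π(1.2950e-03 m)² = 5.269e-06 m²
R_1 = (2.81×10^-8)(20.5)/(5.269e-06) = 0.1093 Ω
Seg 2: A = 1.88 mm² = 1.880e-06 m²
R_2 = (1.70×10^-8)(58.1)/(1.880e-06) = 0.5254 Ω
Seg 3: A = π(d/2)² = π(1.0200e-03 m)² = 3.269e-06 m²
R_3 = (2.81×10^-8)(33.2)/(3.269e-06) = 0.2854 Ω
R_total = R_1 + R_2 + R_3 = 0.920 Ω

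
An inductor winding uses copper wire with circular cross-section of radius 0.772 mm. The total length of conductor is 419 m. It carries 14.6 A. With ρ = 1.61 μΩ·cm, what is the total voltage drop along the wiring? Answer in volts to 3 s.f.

52.6 V

ρ = 1.61 μΩ·cm = 1.61×10^-8 Ω·m
A = πr² = π(7.7200e-04 m)² = 1.872e-06 m²
R = ρL/A = (1.61×10^-8)(419)/(1.872e-06) = 3.603 Ω
V = IR = 14.6 × 3.603 = 52.6 V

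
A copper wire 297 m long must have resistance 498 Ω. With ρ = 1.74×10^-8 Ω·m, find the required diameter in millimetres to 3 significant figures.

0.115 mm

A = ρL/R = (1.74×10^-8)(297)/(498) = 1.038e-08 m²
d = 2√(A/π) = 1.149e-04 m = 0.115 mm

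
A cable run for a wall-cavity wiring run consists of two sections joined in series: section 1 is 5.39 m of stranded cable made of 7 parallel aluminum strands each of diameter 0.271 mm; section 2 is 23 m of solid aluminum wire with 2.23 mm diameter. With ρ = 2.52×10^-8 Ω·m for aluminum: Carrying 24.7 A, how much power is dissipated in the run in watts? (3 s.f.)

296 W

Section 1: A_strand = π(1.3550e-04)² = 5.768e-08 m²; R₁ = ρL/(N·A_s) = (2.52×10^-8)(5.39)/(7×5.768e-08) = 0.3364 Ω
Section 2: A = π(d/2)² = π(1.1150e-03 m)² = 3.906e-06 m²
R₂ = (2.52×10^-8)(23)/(3.906e-06) = 0.1484 Ω
R = R₁ + R₂ = 0.4848 Ω
P = I²R = (24.7)² × 0.4848 = 296 W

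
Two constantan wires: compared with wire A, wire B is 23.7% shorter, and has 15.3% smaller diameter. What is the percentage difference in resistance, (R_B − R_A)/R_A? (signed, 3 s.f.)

R ∝ L/d², so R_B/R_A = (1 − 23.7/100) × (1 − 15.3/100)⁻²
= 0.763 × 1.394 = 1.063
(R_B − R_A)/R_A = 1.063 − 1 = 6.35%

6.35%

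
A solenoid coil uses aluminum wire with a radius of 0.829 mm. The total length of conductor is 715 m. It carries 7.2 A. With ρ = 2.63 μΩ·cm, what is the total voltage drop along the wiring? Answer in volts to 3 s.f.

62.7 V

ρ = 2.63 μΩ·cm = 2.63×10^-8 Ω·m
A = πr² = π(8.2900e-04 m)² = 2.159e-06 m²
R = ρL/A = (2.63×10^-8)(715)/(2.159e-06) = 8.71 Ω
V = IR = 7.2 × 8.71 = 62.7 V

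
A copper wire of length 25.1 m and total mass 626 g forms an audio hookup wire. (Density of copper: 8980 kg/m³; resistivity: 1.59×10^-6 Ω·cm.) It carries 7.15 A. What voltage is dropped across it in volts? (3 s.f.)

1.03 V

ρ = 1.59×10^-6 Ω·cm = 1.59×10^-8 Ω·m
A = m/(density·L) = 0.626/(8980×25.1) = 2.7773e-06 m²
R = ρL/A = (1.59×10^-8)(25.1)/(2.7773e-06) = 0.1437 Ω
V = IR = 7.15 × 0.1437 = 1.03 V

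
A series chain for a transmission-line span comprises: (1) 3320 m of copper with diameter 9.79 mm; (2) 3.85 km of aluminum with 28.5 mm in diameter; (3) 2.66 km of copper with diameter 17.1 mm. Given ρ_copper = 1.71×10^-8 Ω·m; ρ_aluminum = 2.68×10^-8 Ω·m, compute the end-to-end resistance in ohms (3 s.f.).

Seg 1: A = π(d/2)² = π(4.8950e-03 m)² = 7.528e-05 m²
R_1 = (1.71×10^-8)(3320)/(7.528e-05) = 0.7542 Ω
Seg 2: A = π(d/2)² = π(1.4250e-02 m)² = 6.379e-04 m²
R_2 = (2.68×10^-8)(3850)/(6.379e-04) = 0.1617 Ω
Seg 3: A = π(d/2)² = π(8.5500e-03 m)² = 2.297e-04 m²
R_3 = (1.71×10^-8)(2660)/(2.297e-04) = 0.1981 Ω
R_total = R_1 + R_2 + R_3 = 1.11 Ω

1.11 Ω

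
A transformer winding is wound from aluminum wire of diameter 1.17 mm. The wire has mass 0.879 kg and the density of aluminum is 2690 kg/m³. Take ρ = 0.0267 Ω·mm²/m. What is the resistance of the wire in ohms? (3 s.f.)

7.55 Ω

ρ = 0.0267 Ω·mm²/m = 2.67×10^-8 Ω·m
A = π(d/2)² = π(5.8500e-04 m)² = 1.0751e-06 m²
L = m/(density·A) = 0.879/(2690×1.0751e-06) = 303.9 m
R = ρL/A = (2.67×10^-8)(303.9)/(1.0751e-06) = 7.55 Ω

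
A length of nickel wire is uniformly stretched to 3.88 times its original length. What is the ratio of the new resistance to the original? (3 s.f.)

15.1

Volume constant ⇒ A' = A/k with k = 3.88. R' = ρ(kL)/(A/k) = k²R.
Factor = 15.1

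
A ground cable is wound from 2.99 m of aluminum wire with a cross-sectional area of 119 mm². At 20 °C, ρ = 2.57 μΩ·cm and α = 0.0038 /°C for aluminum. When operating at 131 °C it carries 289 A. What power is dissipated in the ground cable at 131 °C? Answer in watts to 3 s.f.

76.7 W

ρ = 2.57 μΩ·cm = 2.57×10^-8 Ω·m
A = 119 mm² = 1.190e-04 m²
R₍20₎ = ρL/A = (2.57×10^-8)(2.99)/(1.190e-04) = 6.457×10^-4 Ω
R₍131₎ = R₍20₎(1 + αΔT) = 6.457×10^-4 × (1 + 0.0038×111) = 9.181×10^-4 Ω
P = I²R = (289)² × 9.181×10^-4 = 76.7 W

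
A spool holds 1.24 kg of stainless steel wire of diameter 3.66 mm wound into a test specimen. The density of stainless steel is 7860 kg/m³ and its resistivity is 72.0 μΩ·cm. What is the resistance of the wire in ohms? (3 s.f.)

1.03 Ω

ρ = 72.0 μΩ·cm = 7.20×10^-7 Ω·m
A = π(d/2)² = π(1.8300e-03 m)² = 1.0521e-05 m²
L = m/(density·A) = 1.24/(7860×1.0521e-05) = 15 m
R = ρL/A = (7.20×10^-7)(15)/(1.0521e-05) = 1.03 Ω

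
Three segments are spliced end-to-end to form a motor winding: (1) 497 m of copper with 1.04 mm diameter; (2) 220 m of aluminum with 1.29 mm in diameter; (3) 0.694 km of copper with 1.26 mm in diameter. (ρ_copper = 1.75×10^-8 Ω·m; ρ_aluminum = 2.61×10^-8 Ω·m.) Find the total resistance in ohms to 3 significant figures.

Seg 1: A = π(d/2)² = π(5.2000e-04 m)² = 8.495e-07 m²
R_1 = (1.75×10^-8)(497)/(8.495e-07) = 10.24 Ω
Seg 2: A = π(d/2)² = π(6.4500e-04 m)² = 1.307e-06 m²
R_2 = (2.61×10^-8)(220)/(1.307e-06) = 4.393 Ω
Seg 3: A = π(d/2)² = π(6.3000e-04 m)² = 1.247e-06 m²
R_3 = (1.75×10^-8)(694)/(1.247e-06) = 9.74 Ω
R_total = R_1 + R_2 + R_3 = 24.4 Ω

24.4 Ω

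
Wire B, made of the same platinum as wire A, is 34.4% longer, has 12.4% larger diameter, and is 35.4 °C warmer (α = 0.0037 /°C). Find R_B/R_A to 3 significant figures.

1.20

R ∝ ρL/d² with ρ ∝ (1+αΔT), so R_B/R_A = (1 + 34.4/100) × (1 + 12.4/100)⁻² × (1 + 0.0037×35.4)
= 1.344 × 0.7915 × 1.131 = 1.20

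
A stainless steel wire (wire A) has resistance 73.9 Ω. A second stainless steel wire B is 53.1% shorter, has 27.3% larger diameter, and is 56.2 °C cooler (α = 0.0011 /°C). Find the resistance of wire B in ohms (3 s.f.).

20.1 Ω

R ∝ ρL/d² with ρ ∝ (1+αΔT), so R_B/R_A = (1 − 53.1/100) × (1 + 27.3/100)⁻² × (1 − 0.0011×56.2)
= 0.469 × 0.6171 × 0.9382 = 0.2715
R_B = 0.2715 × 73.9 = 20.1 Ω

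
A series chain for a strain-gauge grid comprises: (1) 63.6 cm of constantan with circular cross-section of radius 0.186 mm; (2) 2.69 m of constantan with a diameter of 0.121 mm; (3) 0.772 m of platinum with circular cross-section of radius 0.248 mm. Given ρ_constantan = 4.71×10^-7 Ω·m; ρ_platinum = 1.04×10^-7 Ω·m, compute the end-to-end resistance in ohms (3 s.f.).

113 Ω

Seg 1: A = πr² = π(1.8600e-04 m)² = 1.087e-07 m²
R_1 = (4.71×10^-7)(0.636)/(1.087e-07) = 2.756 Ω
Seg 2: A = π(d/2)² = π(6.0500e-05 m)² = 1.150e-08 m²
R_2 = (4.71×10^-7)(2.69)/(1.150e-08) = 110.2 Ω
Seg 3: A = πr² = π(2.4800e-04 m)² = 1.932e-07 m²
R_3 = (1.04×10^-7)(0.772)/(1.932e-07) = 0.4155 Ω
R_total = R_1 + R_2 + R_3 = 113 Ω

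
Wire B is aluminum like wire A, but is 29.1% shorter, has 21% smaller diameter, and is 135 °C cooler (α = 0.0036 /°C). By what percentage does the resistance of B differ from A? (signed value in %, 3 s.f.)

-41.6%

R ∝ ρL/d² with ρ ∝ (1+αΔT), so R_B/R_A = (1 − 29.1/100) × (1 − 21/100)⁻² × (1 − 0.0036×135)
= 0.709 × 1.602 × 0.514 = 0.5839
(R_B − R_A)/R_A = 0.5839 − 1 = -41.6%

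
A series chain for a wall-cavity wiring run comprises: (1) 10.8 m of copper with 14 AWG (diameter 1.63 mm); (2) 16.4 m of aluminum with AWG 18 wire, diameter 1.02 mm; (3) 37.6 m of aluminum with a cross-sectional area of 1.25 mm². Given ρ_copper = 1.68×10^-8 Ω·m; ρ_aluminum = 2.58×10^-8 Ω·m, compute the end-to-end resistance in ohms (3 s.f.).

1.38 Ω

Seg 1: A = π(1.63/2 mm)² = π(8.1500e-04 m)² = 2.087e-06 m²
R_1 = (1.68×10^-8)(10.8)/(2.087e-06) = 0.08695 Ω
Seg 2: A = π(1.02/2 mm)² = π(5.1000e-04 m)² = 8.171e-07 m²
R_2 = (2.58×10^-8)(16.4)/(8.171e-07) = 0.5178 Ω
Seg 3: A = 1.25 mm² = 1.250e-06 m²
R_3 = (2.58×10^-8)(37.6)/(1.250e-06) = 0.7761 Ω
R_total = R_1 + R_2 + R_3 = 1.38 Ω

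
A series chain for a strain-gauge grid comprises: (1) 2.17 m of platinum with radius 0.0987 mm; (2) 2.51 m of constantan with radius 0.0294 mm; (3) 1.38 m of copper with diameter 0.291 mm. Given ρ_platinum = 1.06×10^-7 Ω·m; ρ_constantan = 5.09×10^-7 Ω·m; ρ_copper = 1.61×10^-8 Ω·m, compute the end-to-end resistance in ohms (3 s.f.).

478 Ω

Seg 1: A = πr² = π(9.8700e-05 m)² = 3.060e-08 m²
R_1 = (1.06×10^-7)(2.17)/(3.060e-08) = 7.516 Ω
Seg 2: A = πr² = π(2.9400e-05 m)² = 2.715e-09 m²
R_2 = (5.09×10^-7)(2.51)/(2.715e-09) = 470.5 Ω
Seg 3: A = π(d/2)² = π(1.4550e-04 m)² = 6.651e-08 m²
R_3 = (1.61×10^-8)(1.38)/(6.651e-08) = 0.3341 Ω
R_total = R_1 + R_2 + R_3 = 478 Ω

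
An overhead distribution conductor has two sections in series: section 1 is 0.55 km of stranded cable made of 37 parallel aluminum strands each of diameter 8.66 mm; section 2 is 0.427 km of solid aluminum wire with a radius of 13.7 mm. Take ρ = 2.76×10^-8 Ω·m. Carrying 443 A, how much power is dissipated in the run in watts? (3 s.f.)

5290 W

Section 1: A_strand = π(4.3300e-03)² = 5.890e-05 m²; R₁ = ρL/(N·A_s) = (2.76×10^-8)(550)/(37×5.890e-05) = 0.006965 Ω
Section 2: A = πr² = π(1.3700e-02 m)² = 5.896e-04 m²
R₂ = (2.76×10^-8)(427)/(5.896e-04) = 0.01999 Ω
R = R₁ + R₂ = 0.02695 Ω
P = I²R = (443)² × 0.02695 = 5290 W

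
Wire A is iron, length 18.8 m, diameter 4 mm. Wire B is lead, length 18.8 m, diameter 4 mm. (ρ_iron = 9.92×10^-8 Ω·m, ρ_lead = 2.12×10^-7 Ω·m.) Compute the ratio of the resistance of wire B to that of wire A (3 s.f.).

2.14

R ∝ ρL/d², so R_B/R_A = (ρ_B/ρ_A)
= (2.12×10^-7/9.92×10^-8) = 2.14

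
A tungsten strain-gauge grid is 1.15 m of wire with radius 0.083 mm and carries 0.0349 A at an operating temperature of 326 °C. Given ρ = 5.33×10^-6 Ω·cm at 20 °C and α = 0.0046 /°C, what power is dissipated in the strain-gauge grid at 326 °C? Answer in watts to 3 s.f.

0.00831 W

ρ = 5.33×10^-6 Ω·cm = 5.33×10^-8 Ω·m
A = πr² = π(8.3000e-05 m)² = 2.164e-08 m²
R₍20₎ = ρL/A = (5.33×10^-8)(1.15)/(2.164e-08) = 2.832 Ω
R₍326₎ = R₍20₎(1 + αΔT) = 2.832 × (1 + 0.0046×306) = 6.819 Ω
P = I²R = (0.0349)² × 6.819 = 0.00831 W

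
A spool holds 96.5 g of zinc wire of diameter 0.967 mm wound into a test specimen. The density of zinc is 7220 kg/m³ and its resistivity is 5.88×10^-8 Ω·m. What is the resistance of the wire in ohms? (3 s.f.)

A = π(d/2)² = π(4.8350e-04 m)² = 7.3442e-07 m²
L = m/(density·A) = 0.0965/(7220×7.3442e-07) = 18.2 m
R = ρL/A = (5.88×10^-8)(18.2)/(7.3442e-07) = 1.46 Ω

1.46 Ω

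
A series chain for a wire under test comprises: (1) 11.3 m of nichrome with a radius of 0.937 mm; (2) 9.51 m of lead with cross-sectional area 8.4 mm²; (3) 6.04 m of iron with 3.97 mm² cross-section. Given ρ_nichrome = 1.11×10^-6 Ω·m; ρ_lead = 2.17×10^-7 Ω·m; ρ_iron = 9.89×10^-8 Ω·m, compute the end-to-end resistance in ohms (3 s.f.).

4.94 Ω

Seg 1: A = πr² = π(9.3700e-04 m)² = 2.758e-06 m²
R_1 = (1.11×10^-6)(11.3)/(2.758e-06) = 4.547 Ω
Seg 2: A = 8.4 mm² = 8.400e-06 m²
R_2 = (2.17×10^-7)(9.51)/(8.400e-06) = 0.2457 Ω
Seg 3: A = 3.97 mm² = 3.970e-06 m²
R_3 = (9.89×10^-8)(6.04)/(3.970e-06) = 0.1505 Ω
R_total = R_1 + R_2 + R_3 = 4.94 Ω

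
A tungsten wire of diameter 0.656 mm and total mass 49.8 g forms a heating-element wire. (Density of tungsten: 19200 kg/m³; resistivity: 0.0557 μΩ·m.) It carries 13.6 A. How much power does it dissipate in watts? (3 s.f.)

234 W

ρ = 0.0557 μΩ·m = 5.57×10^-8 Ω·m
A = π(d/2)² = π(3.2800e-04 m)² = 3.3799e-07 m²
L = m/(density·A) = 0.0498/(19200×3.3799e-07) = 7.674 m
R = ρL/A = (5.57×10^-8)(7.674)/(3.3799e-07) = 1.265 Ω
P = I²R = (13.6)² × 1.265 = 234 W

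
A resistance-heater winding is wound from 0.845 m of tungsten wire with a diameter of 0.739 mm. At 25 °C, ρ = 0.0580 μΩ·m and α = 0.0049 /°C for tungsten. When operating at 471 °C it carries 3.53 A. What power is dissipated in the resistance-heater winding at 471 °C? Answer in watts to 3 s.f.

4.54 W

ρ = 0.0580 μΩ·m = 5.80×10^-8 Ω·m
A = π(d/2)² = π(3.6950e-04 m)² = 4.289e-07 m²
R₍25₎ = ρL/A = (5.80×10^-8)(0.845)/(4.289e-07) = 0.1143 Ω
R₍471₎ = R₍25₎(1 + αΔT) = 0.1143 × (1 + 0.0049×446) = 0.364 Ω
P = I²R = (3.53)² × 0.364 = 4.54 W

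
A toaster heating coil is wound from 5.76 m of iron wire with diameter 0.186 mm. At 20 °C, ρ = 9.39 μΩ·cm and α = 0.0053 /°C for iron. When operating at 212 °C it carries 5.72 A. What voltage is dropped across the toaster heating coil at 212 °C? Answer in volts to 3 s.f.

230 V

ρ = 9.39 μΩ·cm = 9.39×10^-8 Ω·m
A = π(d/2)² = π(9.3000e-05 m)² = 2.717e-08 m²
R₍20₎ = ρL/A = (9.39×10^-8)(5.76)/(2.717e-08) = 19.91 Ω
R₍212₎ = R₍20₎(1 + αΔT) = 19.91 × (1 + 0.0053×192) = 40.16 Ω
V = IR = 5.72 × 40.16 = 230 V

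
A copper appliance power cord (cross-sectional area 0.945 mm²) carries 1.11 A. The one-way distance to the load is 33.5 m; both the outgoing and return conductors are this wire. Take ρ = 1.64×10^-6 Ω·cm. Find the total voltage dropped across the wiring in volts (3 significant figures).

1.29 V

ρ = 1.64×10^-6 Ω·cm = 1.64×10^-8 Ω·m
A = 0.945 mm² = 9.450e-07 m²
Total conductor length (both ways) L = 2 × 33.5 = 67 m
R = ρL/A = (1.64×10^-8)(67)/(9.450e-07) = 1.163 Ω
V = IR = 1.11 × 1.163 = 1.29 V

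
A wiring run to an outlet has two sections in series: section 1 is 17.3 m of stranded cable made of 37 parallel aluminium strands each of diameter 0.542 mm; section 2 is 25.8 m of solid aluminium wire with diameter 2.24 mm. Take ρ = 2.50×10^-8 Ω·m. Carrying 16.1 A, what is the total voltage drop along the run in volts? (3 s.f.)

3.45 V

Section 1: A_strand = π(2.7100e-04)² = 2.307e-07 m²; R₁ = ρL/(N·A_s) = (2.50×10^-8)(17.3)/(37×2.307e-07) = 0.05066 Ω
Section 2: A = π(d/2)² = π(1.1200e-03 m)² = 3.941e-06 m²
R₂ = (2.50×10^-8)(25.8)/(3.941e-06) = 0.1637 Ω
R = R₁ + R₂ = 0.2143 Ω
V = IR = 16.1 × 0.2143 = 3.45 V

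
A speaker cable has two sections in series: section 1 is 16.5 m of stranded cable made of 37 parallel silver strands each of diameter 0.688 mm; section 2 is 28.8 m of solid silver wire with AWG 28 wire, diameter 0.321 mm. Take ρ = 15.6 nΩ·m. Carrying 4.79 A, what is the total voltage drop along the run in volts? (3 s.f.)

26.7 V

ρ = 15.6 nΩ·m = 1.56×10^-8 Ω·m
Section 1: A_strand = π(3.4400e-04)² = 3.718e-07 m²; R₁ = ρL/(N·A_s) = (1.56×10^-8)(16.5)/(37×3.718e-07) = 0.01871 Ω
Section 2: A = π(0.321/2 mm)² = π(1.6050e-04 m)² = 8.093e-08 m²
R₂ = (1.56×10^-8)(28.8)/(8.093e-08) = 5.552 Ω
R = R₁ + R₂ = 5.57 Ω
V = IR = 4.79 × 5.57 = 26.7 V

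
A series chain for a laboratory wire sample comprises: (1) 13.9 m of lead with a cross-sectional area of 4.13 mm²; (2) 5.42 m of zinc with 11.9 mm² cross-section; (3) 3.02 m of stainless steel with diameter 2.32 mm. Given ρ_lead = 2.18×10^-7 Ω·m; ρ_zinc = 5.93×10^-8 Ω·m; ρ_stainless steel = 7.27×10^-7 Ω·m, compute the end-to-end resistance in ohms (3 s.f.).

1.28 Ω

Seg 1: A = 4.13 mm² = 4.130e-06 m²
R_1 = (2.18×10^-7)(13.9)/(4.130e-06) = 0.7337 Ω
Seg 2: A = 11.9 mm² = 1.190e-05 m²
R_2 = (5.93×10^-8)(5.42)/(1.190e-05) = 0.02701 Ω
Seg 3: A = π(d/2)² = π(1.1600e-03 m)² = 4.227e-06 m²
R_3 = (7.27×10^-7)(3.02)/(4.227e-06) = 0.5194 Ω
R_total = R_1 + R_2 + R_3 = 1.28 Ω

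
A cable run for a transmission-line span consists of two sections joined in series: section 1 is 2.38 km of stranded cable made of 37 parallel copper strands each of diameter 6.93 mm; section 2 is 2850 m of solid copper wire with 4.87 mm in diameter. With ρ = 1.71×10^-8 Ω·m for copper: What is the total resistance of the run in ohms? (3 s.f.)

2.65 Ω

Section 1: A_strand = π(3.4650e-03)² = 3.772e-05 m²; R₁ = ρL/(N·A_s) = (1.71×10^-8)(2380)/(37×3.772e-05) = 0.02916 Ω
Section 2: A = π(d/2)² = π(2.4350e-03 m)² = 1.863e-05 m²
R₂ = (1.71×10^-8)(2850)/(1.863e-05) = 2.616 Ω
R = R₁ + R₂ = 2.65 Ω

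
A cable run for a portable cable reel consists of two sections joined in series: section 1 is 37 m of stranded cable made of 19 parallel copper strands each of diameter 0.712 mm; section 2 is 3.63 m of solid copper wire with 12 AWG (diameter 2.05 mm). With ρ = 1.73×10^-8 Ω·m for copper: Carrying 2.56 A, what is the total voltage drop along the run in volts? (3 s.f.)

0.265 V

Section 1: A_strand = π(3.5600e-04)² = 3.982e-07 m²; R₁ = ρL/(N·A_s) = (1.73×10^-8)(37)/(19×3.982e-07) = 0.08461 Ω
Section 2: A = π(2.05/2 mm)² = π(1.0250e-03 m)² = 3.301e-06 m²
R₂ = (1.73×10^-8)(3.63)/(3.301e-06) = 0.01903 Ω
R = R₁ + R₂ = 0.1036 Ω
V = IR = 2.56 × 0.1036 = 0.265 V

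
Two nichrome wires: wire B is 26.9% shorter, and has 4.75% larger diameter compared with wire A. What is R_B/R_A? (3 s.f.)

R ∝ L/d², so R_B/R_A = (1 − 26.9/100) × (1 + 4.75/100)⁻²
= 0.731 × 0.9114 = 0.666

0.666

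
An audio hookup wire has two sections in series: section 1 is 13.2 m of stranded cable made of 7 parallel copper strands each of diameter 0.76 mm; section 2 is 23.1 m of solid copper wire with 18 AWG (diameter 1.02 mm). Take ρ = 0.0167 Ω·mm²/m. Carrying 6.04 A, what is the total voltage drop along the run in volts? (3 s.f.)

3.27 V

ρ = 0.0167 Ω·mm²/m = 1.67×10^-8 Ω·m
Section 1: A_strand = π(3.8000e-04)² = 4.536e-07 m²; R₁ = ρL/(N·A_s) = (1.67×10^-8)(13.2)/(7×4.536e-07) = 0.06942 Ω
Section 2: A = π(1.02/2 mm)² = π(5.1000e-04 m)² = 8.171e-07 m²
R₂ = (1.67×10^-8)(23.1)/(8.171e-07) = 0.4721 Ω
R = R₁ + R₂ = 0.5415 Ω
V = IR = 6.04 × 0.5415 = 3.27 V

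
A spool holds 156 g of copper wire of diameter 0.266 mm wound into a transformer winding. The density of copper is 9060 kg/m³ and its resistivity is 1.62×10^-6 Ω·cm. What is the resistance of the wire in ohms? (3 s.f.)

ρ = 1.62×10^-6 Ω·cm = 1.62×10^-8 Ω·m
A = π(d/2)² = π(1.3300e-04 m)² = 5.5572e-08 m²
L = m/(density·A) = 0.156/(9060×5.5572e-08) = 309.8 m
R = ρL/A = (1.62×10^-8)(309.8)/(5.5572e-08) = 90.3 Ω

90.3 Ω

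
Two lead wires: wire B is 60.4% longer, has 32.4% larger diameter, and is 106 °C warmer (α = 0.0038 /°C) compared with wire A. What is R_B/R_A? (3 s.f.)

R ∝ ρL/d² with ρ ∝ (1+αΔT), so R_B/R_A = (1 + 60.4/100) × (1 + 32.4/100)⁻² × (1 + 0.0038×106)
= 1.604 × 0.5705 × 1.403 = 1.28

1.28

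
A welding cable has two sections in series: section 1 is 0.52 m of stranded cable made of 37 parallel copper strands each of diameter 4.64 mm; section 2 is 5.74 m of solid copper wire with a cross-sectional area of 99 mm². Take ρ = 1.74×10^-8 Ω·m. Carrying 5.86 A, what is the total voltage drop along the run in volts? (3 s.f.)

0.00600 V

Section 1: A_strand = π(2.3200e-03)² = 1.691e-05 m²; R₁ = ρL/(N·A_s) = (1.74×10^-8)(0.52)/(37×1.691e-05) = 1.446×10^-5 Ω
Section 2: A = 99 mm² = 9.900e-05 m²
R₂ = (1.74×10^-8)(5.74)/(9.900e-05) = 0.001009 Ω
R = R₁ + R₂ = 0.001023 Ω
V = IR = 5.86 × 0.001023 = 0.00600 V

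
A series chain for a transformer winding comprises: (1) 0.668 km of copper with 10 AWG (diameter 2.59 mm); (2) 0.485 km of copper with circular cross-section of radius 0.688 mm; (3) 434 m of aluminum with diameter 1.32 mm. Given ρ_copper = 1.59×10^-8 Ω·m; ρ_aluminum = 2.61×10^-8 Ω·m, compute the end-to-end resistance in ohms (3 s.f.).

Seg 1: A = π(2.59/2 mm)² = π(1.2950e-03 m)² = 5.269e-06 m²
R_1 = (1.59×10^-8)(668)/(5.269e-06) = 2.016 Ω
Seg 2: A = πr² = π(6.8800e-04 m)² = 1.487e-06 m²
R_2 = (1.59×10^-8)(485)/(1.487e-06) = 5.186 Ω
Seg 3: A = π(d/2)² = π(6.6000e-04 m)² = 1.368e-06 m²
R_3 = (2.61×10^-8)(434)/(1.368e-06) = 8.277 Ω
R_total = R_1 + R_2 + R_3 = 15.5 Ω

15.5 Ω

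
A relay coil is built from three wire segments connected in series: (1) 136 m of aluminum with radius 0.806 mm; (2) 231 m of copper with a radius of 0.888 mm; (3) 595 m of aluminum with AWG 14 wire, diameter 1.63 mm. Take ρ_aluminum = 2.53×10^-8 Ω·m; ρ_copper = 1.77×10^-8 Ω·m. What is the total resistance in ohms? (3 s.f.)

Seg 1: A = πr² = π(8.0600e-04 m)² = 2.041e-06 m²
R_1 = (2.53×10^-8)(136)/(2.041e-06) = 1.686 Ω
Seg 2: A = πr² = π(8.8800e-04 m)² = 2.477e-06 m²
R_2 = (1.77×10^-8)(231)/(2.477e-06) = 1.65 Ω
Seg 3: A = π(1.63/2 mm)² = π(8.1500e-04 m)² = 2.087e-06 m²
R_3 = (2.53×10^-8)(595)/(2.087e-06) = 7.214 Ω
R_total = R_1 + R_2 + R_3 = 10.6 Ω

10.6 Ω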